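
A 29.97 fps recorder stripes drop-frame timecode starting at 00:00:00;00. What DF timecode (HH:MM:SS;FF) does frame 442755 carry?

Ten DF minutes hold 17982 frames, so frame 442755 lies in block 24 (frames 431568–449549) with 11187 frames into that block.
The block's first minute is 1800 frames and the rest 1798 each; 11187 frames reaches minute 6, so 24 × 18 + 6 × 2 = 444 labels have been skipped so far.
Adding those back, label number 442755 + 444 = 443199 at 30 labels/s is 14773 s + 9 f = 4 h 6 min 13 s frame 9, i.e. 04:06:13;09.

04:06:13;09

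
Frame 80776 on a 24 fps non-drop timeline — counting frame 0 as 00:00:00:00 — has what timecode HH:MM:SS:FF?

80776 ÷ 24 = 3365 full seconds, remainder 16 frames.
3365 s = 0 h 56 min 5 s.
Timecode: 00:56:05:16.

00:56:05:16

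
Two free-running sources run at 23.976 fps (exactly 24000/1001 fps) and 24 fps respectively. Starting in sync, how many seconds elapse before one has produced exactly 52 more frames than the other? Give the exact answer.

13013/6 seconds

The gap grows by |24 − 24000/1001| = 24/1001 frames per second.
Time for a 52-frame gap: 52 ÷ (24/1001) = 13013/6 s.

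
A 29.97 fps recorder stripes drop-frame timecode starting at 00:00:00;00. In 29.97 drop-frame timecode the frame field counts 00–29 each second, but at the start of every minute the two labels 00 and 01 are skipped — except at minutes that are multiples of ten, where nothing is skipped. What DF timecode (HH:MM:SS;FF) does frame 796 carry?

Ten DF minutes hold 17982 frames, so frame 796 lies in block 0 (frames 0–17981) with 796 frames into that block.
The block's first minute is 1800 frames and the rest 1798 each; 796 frames reaches minute 0, so 0 × 18 + 0 × 2 = 0 labels have been skipped so far.
Adding those back, label number 796 + 0 = 796 at 30 labels/s is 26 s + 16 f = 0 h 0 min 26 s frame 16, i.e. 00:00:26;16.

00:00:26;16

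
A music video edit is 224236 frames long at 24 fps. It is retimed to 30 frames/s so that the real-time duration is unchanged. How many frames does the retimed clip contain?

280295 frames

Target frames = source frames × (target rate / source rate) = 224236 × (30)/(24) = 224236 × 5/4 = 280295.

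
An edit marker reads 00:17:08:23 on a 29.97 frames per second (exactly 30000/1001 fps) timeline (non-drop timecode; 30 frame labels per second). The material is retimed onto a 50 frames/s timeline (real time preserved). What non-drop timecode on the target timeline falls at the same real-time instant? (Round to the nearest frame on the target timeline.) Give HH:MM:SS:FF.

Source frame index: (0×3600 + 17×60 + 8) × 30 + 23 = 30863.
Real time: 30863 / (30000/1001) = 30893863/30000 s.
Target frame: (30893863/30000) × (50) = 30893863/600 ≈ 51489.772 → 51490.
At 50 labels/s: frame 51490 → 00:17:09:40.

00:17:09:40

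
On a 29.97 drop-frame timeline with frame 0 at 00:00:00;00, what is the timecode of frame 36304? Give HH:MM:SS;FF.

Ten DF minutes hold 17982 frames, so frame 36304 lies in block 2 (frames 35964–53945) with 340 frames into that block.
The block's first minute is 1800 frames and the rest 1798 each; 340 frames reaches minute 0, so 2 × 18 + 0 × 2 = 36 labels have been skipped so far.
Adding those back, label number 36304 + 36 = 36340 at 30 labels/s is 1211 s + 10 f = 0 h 20 min 11 s frame 10, i.e. 00:20:11;10.

00:20:11;10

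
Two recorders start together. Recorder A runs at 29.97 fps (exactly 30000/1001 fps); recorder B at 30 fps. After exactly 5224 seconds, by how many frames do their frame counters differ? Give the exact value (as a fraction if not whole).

A emits 30000/1001 × 5224 = 156720000/1001 frames; B emits 30 × 5224 = 156720.
Difference = 156720/1001 frames (≈ 156.5634); B is ahead of A.

156720/1001 frames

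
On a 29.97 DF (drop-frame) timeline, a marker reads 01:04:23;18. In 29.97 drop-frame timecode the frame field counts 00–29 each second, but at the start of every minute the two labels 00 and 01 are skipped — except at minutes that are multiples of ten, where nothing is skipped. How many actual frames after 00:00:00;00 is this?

115792

As if non-drop at 30 labels/s: (1 × 3600 + 4 × 60 + 23) × 30 + 18 = 115908.
Minute boundaries passed: 64; those not divisible by 10: 64 − 6 = 58; dropped labels = 2 × 58 = 116.
Actual frame index = 115908 − 116 = 115792.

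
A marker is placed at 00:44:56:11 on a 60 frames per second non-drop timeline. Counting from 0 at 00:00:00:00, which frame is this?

Total seconds to the label: (0 × 3600 + 44 × 60 + 56) = 2696.
Frame index = 2696 × 60 + 11 = 161771.

frame 161771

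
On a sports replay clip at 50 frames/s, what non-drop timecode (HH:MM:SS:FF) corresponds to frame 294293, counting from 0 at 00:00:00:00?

294293 ÷ 50 = 5885 full seconds, remainder 43 frames.
5885 s = 1 h 38 min 5 s.
Timecode: 01:38:05:43.

01:38:05:43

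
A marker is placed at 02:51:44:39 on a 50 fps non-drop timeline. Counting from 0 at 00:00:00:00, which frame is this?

Total seconds to the label: (2 × 3600 + 51 × 60 + 44) = 10304.
Frame index = 10304 × 50 + 39 = 515239.

515239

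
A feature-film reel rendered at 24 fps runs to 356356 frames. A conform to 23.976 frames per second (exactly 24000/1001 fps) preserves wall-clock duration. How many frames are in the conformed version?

Target frames = source frames × (target rate / source rate) = 356356 × (24000/1001)/(24) = 356356 × 1000/1001 = 356000.

356000 frames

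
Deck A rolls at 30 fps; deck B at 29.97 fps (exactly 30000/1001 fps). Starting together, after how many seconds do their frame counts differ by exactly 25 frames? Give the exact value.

5005/6 seconds

The gap grows by |30000/1001 − 30| = 30/1001 frames per second.
Time for a 25-frame gap: 25 ÷ (30/1001) = 5005/6 s.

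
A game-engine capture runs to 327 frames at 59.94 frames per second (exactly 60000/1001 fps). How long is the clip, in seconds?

Running time = 327 / (60000/1001) = 5.45545 s.

5.45545 seconds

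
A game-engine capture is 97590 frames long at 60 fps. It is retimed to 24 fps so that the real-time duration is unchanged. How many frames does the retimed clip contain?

Target frames = source frames × (target rate / source rate) = 97590 × (24)/(60) = 97590 × 2/5 = 39036.

39036 frames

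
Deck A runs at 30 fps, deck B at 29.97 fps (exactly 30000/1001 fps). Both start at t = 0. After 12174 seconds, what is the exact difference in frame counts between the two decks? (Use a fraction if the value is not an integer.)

A emits 30 × 12174 = 365220 frames; B emits 30000/1001 × 12174 = 365220000/1001.
Difference = 365220/1001 frames (≈ 364.8551); B is behind A.

365220/1001 frames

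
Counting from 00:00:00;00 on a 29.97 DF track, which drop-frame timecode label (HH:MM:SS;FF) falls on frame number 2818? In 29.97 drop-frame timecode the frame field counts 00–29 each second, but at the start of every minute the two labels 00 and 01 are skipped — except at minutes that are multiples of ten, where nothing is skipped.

00:01:34;00

Each 10-minute DF block holds 10 × 60 × 30 − 9 × 2 = 17982 frames. 2818 ÷ 17982 → 0 full blocks, remainder 2818.
Within the partial block the first minute is 1800 frames and each further minute 1798, so 1 further minute boundary passed. Total skipped labels = 18 × 0 + 2 × 1 = 2.
Non-drop label index = 2818 + 2 = 2820; at 30 labels/s that is 00:01:34:00, i.e. DF 00:01:34;00.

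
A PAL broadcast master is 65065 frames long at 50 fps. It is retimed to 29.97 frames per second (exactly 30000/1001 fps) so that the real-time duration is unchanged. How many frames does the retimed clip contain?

39000 frames

Target frames = source frames × (target rate / source rate) = 65065 × (30000/1001)/(50) = 65065 × 600/1001 = 39000.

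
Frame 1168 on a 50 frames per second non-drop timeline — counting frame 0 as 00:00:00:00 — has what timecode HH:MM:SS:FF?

00:00:23:18

1168 ÷ 50 = 23 full seconds, remainder 18 frames.
23 s = 0 h 0 min 23 s.
Timecode: 00:00:23:18.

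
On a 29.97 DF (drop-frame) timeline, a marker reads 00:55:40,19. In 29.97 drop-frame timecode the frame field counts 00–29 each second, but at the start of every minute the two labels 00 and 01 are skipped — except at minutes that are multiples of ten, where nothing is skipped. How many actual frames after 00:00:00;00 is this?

As if non-drop at 30 labels/s: (0 × 3600 + 55 × 60 + 40) × 30 + 19 = 100219.
Minute boundaries passed: 55; those not divisible by 10: 55 − 5 = 50; dropped labels = 2 × 50 = 100.
Actual frame index = 100219 − 100 = 100119.

100119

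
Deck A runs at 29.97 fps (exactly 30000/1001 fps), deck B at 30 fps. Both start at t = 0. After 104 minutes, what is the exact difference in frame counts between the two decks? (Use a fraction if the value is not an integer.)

14400/77 frames

104 min = 6240 s.
A emits 30000/1001 × 6240 = 14400000/77 frames; B emits 30 × 6240 = 187200.
Difference = 14400/77 frames (≈ 187.0130); B is ahead of A.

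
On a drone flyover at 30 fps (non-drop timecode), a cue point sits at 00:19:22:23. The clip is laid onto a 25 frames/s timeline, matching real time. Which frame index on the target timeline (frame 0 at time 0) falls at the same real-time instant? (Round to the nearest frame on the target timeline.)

frame 29069

Source frame index: (0×3600 + 19×60 + 22) × 30 + 23 = 34883.
Real time: 34883 / (30) = 34883/30 s.
Target frame: (34883/30) × (25) = 174415/6 ≈ 29069.167 → 29069.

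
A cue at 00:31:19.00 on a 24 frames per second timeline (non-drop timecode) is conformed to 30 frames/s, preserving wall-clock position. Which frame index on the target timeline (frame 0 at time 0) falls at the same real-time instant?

Source frame index: (0×3600 + 31×60 + 19) × 24 + 0 = 45096.
Real time: 45096 / (24) = 1879 s.
Target frame: (1879) × (30) = 56370.

frame 56370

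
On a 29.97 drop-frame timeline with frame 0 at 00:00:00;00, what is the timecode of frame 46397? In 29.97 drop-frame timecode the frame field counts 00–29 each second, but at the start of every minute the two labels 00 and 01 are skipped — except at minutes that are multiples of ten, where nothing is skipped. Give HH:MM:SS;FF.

00:25:48;03

Each 10-minute DF block holds 10 × 60 × 30 − 9 × 2 = 17982 frames. 46397 ÷ 17982 → 2 full blocks, remainder 10433.
Within the partial block the first minute is 1800 frames and each further minute 1798, so 5 further minute boundaries passed. Total skipped labels = 18 × 2 + 2 × 5 = 46.
Non-drop label index = 46397 + 46 = 46443; at 30 labels/s that is 00:25:48:03, i.e. DF 00:25:48;03.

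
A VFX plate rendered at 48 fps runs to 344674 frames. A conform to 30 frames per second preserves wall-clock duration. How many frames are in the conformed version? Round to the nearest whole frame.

215421 frames

Frames at target rate = 344674 × (30) / (48) = 861685/4 ≈ 215421.250.
Nearest whole frame: 215421.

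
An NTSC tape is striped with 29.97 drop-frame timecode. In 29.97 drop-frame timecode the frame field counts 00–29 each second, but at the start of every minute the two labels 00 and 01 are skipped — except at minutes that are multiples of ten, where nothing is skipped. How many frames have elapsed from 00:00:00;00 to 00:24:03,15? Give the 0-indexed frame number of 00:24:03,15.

43261

As if non-drop at 30 labels/s: (0 × 3600 + 24 × 60 + 3) × 30 + 15 = 43305.
Minute boundaries passed: 24; those not divisible by 10: 24 − 2 = 22; dropped labels = 2 × 22 = 44.
Actual frame index = 43305 − 44 = 43261.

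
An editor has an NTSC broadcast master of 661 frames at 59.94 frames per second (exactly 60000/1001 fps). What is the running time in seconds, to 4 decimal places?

Running time = 661 × 1001/60000 = 661661/60000 s ≈ 11.0277 s.

11.0277 seconds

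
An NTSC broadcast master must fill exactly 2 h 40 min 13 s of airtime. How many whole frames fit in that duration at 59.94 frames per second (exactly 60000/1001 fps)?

576203 frames

2 h 40 min 13 s = 9613 s.
Frames = 9613 × 60000/1001 = 576780000/1001 ≈ 576203.7962.
Complete frames: 576203.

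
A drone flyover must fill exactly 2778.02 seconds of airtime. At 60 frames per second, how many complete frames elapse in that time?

166681 frames

Frames = 2778.02 × 60 = 833406/5 ≈ 166681.2000.
Complete frames: 166681.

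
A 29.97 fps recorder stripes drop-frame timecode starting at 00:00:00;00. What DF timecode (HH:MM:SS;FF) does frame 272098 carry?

02:31:19;00

Each 10-minute DF block holds 10 × 60 × 30 − 9 × 2 = 17982 frames. 272098 ÷ 17982 → 15 full blocks, remainder 2368.
Within the partial block the first minute is 1800 frames and each further minute 1798, so 1 further minute boundary passed. Total skipped labels = 18 × 15 + 2 × 1 = 272.
Non-drop label index = 272098 + 272 = 272370; at 30 labels/s that is 02:31:19:00, i.e. DF 02:31:19;00.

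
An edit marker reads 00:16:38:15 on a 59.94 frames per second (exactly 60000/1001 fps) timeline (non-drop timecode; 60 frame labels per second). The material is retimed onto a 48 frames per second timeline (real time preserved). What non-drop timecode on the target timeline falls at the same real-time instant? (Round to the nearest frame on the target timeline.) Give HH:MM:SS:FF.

Source frame index: (0×3600 + 16×60 + 38) × 60 + 15 = 59895.
Real time: 59895 / (60000/1001) = 3996993/4000 s.
Target frame: (3996993/4000) × (48) = 11990979/250 ≈ 47963.916 → 47964.
At 48 labels/s: frame 47964 → 00:16:39:12.

00:16:39:12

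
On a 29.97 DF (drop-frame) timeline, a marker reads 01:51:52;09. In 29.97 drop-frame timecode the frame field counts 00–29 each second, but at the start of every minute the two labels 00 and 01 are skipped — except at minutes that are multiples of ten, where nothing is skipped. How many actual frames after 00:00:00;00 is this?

201169

As if non-drop at 30 labels/s: (1 × 3600 + 51 × 60 + 52) × 30 + 9 = 201369.
Minute boundaries passed: 111; those not divisible by 10: 111 − 11 = 100; dropped labels = 2 × 100 = 200.
Actual frame index = 201369 − 200 = 201169.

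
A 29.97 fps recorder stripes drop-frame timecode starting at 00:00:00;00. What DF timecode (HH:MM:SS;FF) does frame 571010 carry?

Each 10-minute DF block holds 10 × 60 × 30 − 9 × 2 = 17982 frames. 571010 ÷ 17982 → 31 full blocks, remainder 13568.
Within the partial block the first minute is 1800 frames and each further minute 1798, so 7 further minute boundaries passed. Total skipped labels = 18 × 31 + 2 × 7 = 572.
Non-drop label index = 571010 + 572 = 571582; at 30 labels/s that is 05:17:32:22, i.e. DF 05:17:32;22.

05:17:32;22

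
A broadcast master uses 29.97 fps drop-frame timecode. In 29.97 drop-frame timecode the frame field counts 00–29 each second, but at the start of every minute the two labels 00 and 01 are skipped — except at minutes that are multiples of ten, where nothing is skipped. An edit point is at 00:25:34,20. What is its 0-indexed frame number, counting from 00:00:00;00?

As if non-drop at 30 labels/s: (0 × 3600 + 25 × 60 + 34) × 30 + 20 = 46040.
Minute boundaries passed: 25; those not divisible by 10: 25 − 2 = 23; dropped labels = 2 × 23 = 46.
Actual frame index = 46040 − 46 = 45994.

45994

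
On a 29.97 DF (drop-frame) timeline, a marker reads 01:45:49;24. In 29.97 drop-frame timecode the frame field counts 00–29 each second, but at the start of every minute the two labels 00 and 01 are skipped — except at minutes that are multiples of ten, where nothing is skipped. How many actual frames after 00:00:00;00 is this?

Complete 10-minute blocks: 10, each 17982 frames → 179820.
Remaining 5 whole minutes in the current block: 1800 + 4 × 1798 = 8992 frames.
Within the current minute: 49 × 30 + 24 − 2 = 1492 (labels ;00/;01 skipped at this minute). Total = 179820 + 8992 + 1492 = 190304.

190304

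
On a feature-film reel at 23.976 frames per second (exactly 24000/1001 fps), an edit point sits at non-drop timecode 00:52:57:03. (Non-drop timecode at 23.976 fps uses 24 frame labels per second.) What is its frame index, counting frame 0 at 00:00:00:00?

Total seconds to the label: (0 × 3600 + 52 × 60 + 57) = 3177.
Frame index = 3177 × 24 + 3 = 76251.

frame 76251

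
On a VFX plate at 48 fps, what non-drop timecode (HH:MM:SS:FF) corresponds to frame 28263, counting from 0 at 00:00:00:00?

28263 ÷ 48 = 588 full seconds, remainder 39 frames.
588 s = 0 h 9 min 48 s.
Timecode: 00:09:48:39.

00:09:48:39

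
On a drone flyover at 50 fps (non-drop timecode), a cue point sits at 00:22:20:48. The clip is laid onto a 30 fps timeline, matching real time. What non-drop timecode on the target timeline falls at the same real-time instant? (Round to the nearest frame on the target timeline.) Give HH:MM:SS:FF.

00:22:20:29

Source frame index: (0×3600 + 22×60 + 20) × 50 + 48 = 67048.
Real time: 67048 / (50) = 33524/25 s.
Target frame: (33524/25) × (30) = 201144/5 ≈ 40228.800 → 40229.
At 30 labels/s: frame 40229 → 00:22:20:29.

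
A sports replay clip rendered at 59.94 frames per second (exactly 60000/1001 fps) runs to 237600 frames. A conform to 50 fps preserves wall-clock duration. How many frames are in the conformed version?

Target frames = source frames × (target rate / source rate) = 237600 × (50)/(60000/1001) = 237600 × 1001/1200 = 198198.

198198 frames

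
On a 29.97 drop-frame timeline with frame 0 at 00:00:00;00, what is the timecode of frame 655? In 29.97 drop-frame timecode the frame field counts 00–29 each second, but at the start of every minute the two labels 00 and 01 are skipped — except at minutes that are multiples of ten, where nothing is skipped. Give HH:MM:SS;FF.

Each 10-minute DF block holds 10 × 60 × 30 − 9 × 2 = 17982 frames. 655 ÷ 17982 → 0 full blocks, remainder 655.
Within the partial block the first minute is 1800 frames and each further minute 1798, so 0 further minute boundaries passed. Total skipped labels = 18 × 0 + 2 × 0 = 0.
Non-drop label index = 655 + 0 = 655; at 30 labels/s that is 00:00:21:25, i.e. DF 00:00:21;25.

00:00:21;25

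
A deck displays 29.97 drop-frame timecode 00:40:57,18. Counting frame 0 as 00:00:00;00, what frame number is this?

73656

As if non-drop at 30 labels/s: (0 × 3600 + 40 × 60 + 57) × 30 + 18 = 73728.
Minute boundaries passed: 40; those not divisible by 10: 40 − 4 = 36; dropped labels = 2 × 36 = 72.
Actual frame index = 73728 − 72 = 73656.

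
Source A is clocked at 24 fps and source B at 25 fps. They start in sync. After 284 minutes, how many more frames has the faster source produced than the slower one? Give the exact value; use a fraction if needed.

17040 frames

284 min = 17040 s.
A emits 24 × 17040 = 408960 frames; B emits 25 × 17040 = 426000.
Difference = 17040 frames; B is ahead of A.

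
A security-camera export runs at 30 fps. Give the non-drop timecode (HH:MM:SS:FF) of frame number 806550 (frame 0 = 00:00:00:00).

07:28:05:00

806550 ÷ 30 = 26885 full seconds, remainder 0 frames.
26885 s = 7 h 28 min 5 s.
Timecode: 07:28:05:00.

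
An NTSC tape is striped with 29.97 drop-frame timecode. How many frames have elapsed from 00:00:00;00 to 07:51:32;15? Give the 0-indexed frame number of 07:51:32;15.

847927

Complete 10-minute blocks: 47, each 17982 frames → 845154.
Remaining 1 whole minute in the current block: 1800 + 0 × 1798 = 1800 frames.
Within the current minute: 32 × 30 + 15 − 2 = 973 (labels ;00/;01 skipped at this minute). Total = 845154 + 1800 + 973 = 847927.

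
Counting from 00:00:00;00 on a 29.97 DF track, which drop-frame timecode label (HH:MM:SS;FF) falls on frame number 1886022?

Each 10-minute DF block holds 10 × 60 × 30 − 9 × 2 = 17982 frames. 1886022 ÷ 17982 → 104 full blocks, remainder 15894.
Within the partial block the first minute is 1800 frames and each further minute 1798, so 8 further minute boundaries passed. Total skipped labels = 18 × 104 + 2 × 8 = 1888.
Non-drop label index = 1886022 + 1888 = 1887910; at 30 labels/s that is 17:28:50:10, i.e. DF 17:28:50;10.

17:28:50;10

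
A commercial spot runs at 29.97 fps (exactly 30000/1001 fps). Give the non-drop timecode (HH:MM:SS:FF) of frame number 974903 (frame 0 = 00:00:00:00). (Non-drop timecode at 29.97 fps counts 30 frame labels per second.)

09:01:36:23

974903 ÷ 30 = 32496 full seconds, remainder 23 frames.
32496 s = 9 h 1 min 36 s.
Timecode: 09:01:36:23.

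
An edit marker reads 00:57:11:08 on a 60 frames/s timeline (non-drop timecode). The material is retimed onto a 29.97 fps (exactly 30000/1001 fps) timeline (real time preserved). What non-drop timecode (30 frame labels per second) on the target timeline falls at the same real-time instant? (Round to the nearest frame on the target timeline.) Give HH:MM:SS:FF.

00:57:07:21

Source frame index: (0×3600 + 57×60 + 11) × 60 + 8 = 205868.
Real time: 205868 / (60) = 51467/15 s.
Target frame: (51467/15) × (30000/1001) = 7918000/77 ≈ 102831.169 → 102831.
At 30 labels/s: frame 102831 → 00:57:07:21.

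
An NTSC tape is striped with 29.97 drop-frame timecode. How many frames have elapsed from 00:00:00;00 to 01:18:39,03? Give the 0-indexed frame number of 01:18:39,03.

141431

Complete 10-minute blocks: 7, each 17982 frames → 125874.
Remaining 8 whole minutes in the current block: 1800 + 7 × 1798 = 14386 frames.
Within the current minute: 39 × 30 + 3 − 2 = 1171 (labels ;00/;01 skipped at this minute). Total = 125874 + 14386 + 1171 = 141431.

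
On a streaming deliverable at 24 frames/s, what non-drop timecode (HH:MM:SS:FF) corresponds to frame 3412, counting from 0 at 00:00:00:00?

00:02:22:04

3412 ÷ 24 = 142 full seconds, remainder 4 frames.
142 s = 0 h 2 min 22 s.
Timecode: 00:02:22:04.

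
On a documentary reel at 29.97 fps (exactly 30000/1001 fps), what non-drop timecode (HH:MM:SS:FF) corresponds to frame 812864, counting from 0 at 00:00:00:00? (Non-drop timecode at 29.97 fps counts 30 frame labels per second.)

07:31:35:14

812864 ÷ 30 = 27095 full seconds, remainder 14 frames.
27095 s = 7 h 31 min 35 s.
Timecode: 07:31:35:14.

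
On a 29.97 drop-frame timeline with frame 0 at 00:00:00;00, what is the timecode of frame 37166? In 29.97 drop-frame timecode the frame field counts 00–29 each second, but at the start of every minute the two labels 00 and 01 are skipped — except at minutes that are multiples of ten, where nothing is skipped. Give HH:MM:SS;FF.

00:20:40;02

Ten DF minutes hold 17982 frames, so frame 37166 lies in block 2 (frames 35964–53945) with 1202 frames into that block.
The block's first minute is 1800 frames and the rest 1798 each; 1202 frames reaches minute 0, so 2 × 18 + 0 × 2 = 36 labels have been skipped so far.
Adding those back, label number 37166 + 36 = 37202 at 30 labels/s is 1240 s + 2 f = 0 h 20 min 40 s frame 2, i.e. 00:20:40;02.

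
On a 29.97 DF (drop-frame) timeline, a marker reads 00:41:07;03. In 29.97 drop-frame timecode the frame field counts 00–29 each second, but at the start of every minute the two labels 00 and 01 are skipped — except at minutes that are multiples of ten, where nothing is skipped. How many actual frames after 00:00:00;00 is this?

73939

As if non-drop at 30 labels/s: (0 × 3600 + 41 × 60 + 7) × 30 + 3 = 74013.
Minute boundaries passed: 41; those not divisible by 10: 41 − 4 = 37; dropped labels = 2 × 37 = 74.
Actual frame index = 74013 − 74 = 73939.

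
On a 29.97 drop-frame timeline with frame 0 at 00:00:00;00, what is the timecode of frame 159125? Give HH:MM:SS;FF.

Ten DF minutes hold 17982 frames, so frame 159125 lies in block 8 (frames 143856–161837) with 15269 frames into that block.
The block's first minute is 1800 frames and the rest 1798 each; 15269 frames reaches minute 8, so 8 × 18 + 8 × 2 = 160 labels have been skipped so far.
Adding those back, label number 159125 + 160 = 159285 at 30 labels/s is 5309 s + 15 f = 1 h 28 min 29 s frame 15, i.e. 01:28:29;15.

01:28:29;15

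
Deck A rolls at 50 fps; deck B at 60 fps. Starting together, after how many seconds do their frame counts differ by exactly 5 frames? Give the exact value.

The gap grows by |60 − 50| = 10 frames per second.
Time for a 5-frame gap: 5 ÷ (10) = 0.5 s.

0.5 seconds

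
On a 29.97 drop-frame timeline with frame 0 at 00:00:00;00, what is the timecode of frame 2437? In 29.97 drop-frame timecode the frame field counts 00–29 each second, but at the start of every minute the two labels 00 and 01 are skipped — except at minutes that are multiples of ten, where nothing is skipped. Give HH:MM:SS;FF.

00:01:21;09

Ten DF minutes hold 17982 frames, so frame 2437 lies in block 0 (frames 0–17981) with 2437 frames into that block.
The block's first minute is 1800 frames and the rest 1798 each; 2437 frames reaches minute 1, so 0 × 18 + 1 × 2 = 2 labels have been skipped so far.
Adding those back, label number 2437 + 2 = 2439 at 30 labels/s is 81 s + 9 f = 0 h 1 min 21 s frame 9, i.e. 00:01:21;09.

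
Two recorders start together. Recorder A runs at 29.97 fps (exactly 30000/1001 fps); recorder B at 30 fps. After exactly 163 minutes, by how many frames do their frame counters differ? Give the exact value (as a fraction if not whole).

293400/1001 frames

163 min = 9780 s.
A emits 30000/1001 × 9780 = 293400000/1001 frames; B emits 30 × 9780 = 293400.
Difference = 293400/1001 frames (≈ 293.1069); B is ahead of A.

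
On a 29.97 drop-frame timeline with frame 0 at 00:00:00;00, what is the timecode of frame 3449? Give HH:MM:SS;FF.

00:01:55;01

Each 10-minute DF block holds 10 × 60 × 30 − 9 × 2 = 17982 frames. 3449 ÷ 17982 → 0 full blocks, remainder 3449.
Within the partial block the first minute is 1800 frames and each further minute 1798, so 1 further minute boundary passed. Total skipped labels = 18 × 0 + 2 × 1 = 2.
Non-drop label index = 3449 + 2 = 3451; at 30 labels/s that is 00:01:55:01, i.e. DF 00:01:55;01.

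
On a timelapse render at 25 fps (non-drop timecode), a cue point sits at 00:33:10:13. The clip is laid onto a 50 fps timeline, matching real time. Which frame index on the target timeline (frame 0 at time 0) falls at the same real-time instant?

frame 99526

Source frame index: (0×3600 + 33×60 + 10) × 25 + 13 = 49763.
Real time: 49763 / (25) = 49763/25 s.
Target frame: (49763/25) × (50) = 99526.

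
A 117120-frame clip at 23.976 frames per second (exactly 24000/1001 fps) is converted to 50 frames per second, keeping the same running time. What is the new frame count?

Target frames = source frames × (target rate / source rate) = 117120 × (50)/(24000/1001) = 117120 × 1001/480 = 244244.

244244 frames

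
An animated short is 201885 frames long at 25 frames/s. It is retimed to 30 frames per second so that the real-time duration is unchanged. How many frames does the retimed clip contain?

Target frames = source frames × (target rate / source rate) = 201885 × (30)/(25) = 201885 × 6/5 = 242262.

242262 frames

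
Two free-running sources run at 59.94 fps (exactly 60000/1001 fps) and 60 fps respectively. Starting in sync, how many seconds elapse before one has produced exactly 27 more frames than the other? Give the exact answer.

The gap grows by |60 − 60000/1001| = 60/1001 frames per second.
Time for a 27-frame gap: 27 ÷ (60/1001) = 450.45 s.

450.45 seconds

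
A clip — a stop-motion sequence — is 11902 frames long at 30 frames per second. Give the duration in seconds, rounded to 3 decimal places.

396.733 seconds

Running time = 11902 × 1/30 = 5951/15 s ≈ 396.733 s.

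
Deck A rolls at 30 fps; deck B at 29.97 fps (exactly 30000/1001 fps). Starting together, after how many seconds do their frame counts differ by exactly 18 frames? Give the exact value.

600.6 seconds

The gap grows by |30000/1001 − 30| = 30/1001 frames per second.
Time for a 18-frame gap: 18 ÷ (30/1001) = 600.6 s.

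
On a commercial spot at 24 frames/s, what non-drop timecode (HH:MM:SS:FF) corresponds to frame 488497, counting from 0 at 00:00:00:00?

488497 ÷ 24 = 20354 full seconds, remainder 1 frame.
20354 s = 5 h 39 min 14 s.
Timecode: 05:39:14:01.

05:39:14:01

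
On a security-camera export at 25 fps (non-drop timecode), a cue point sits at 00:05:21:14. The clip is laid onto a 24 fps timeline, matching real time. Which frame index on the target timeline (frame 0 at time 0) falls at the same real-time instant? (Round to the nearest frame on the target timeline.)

frame 7717

Source frame index: (0×3600 + 5×60 + 21) × 25 + 14 = 8039.
Real time: 8039 / (25) = 8039/25 s.
Target frame: (8039/25) × (24) = 192936/25 ≈ 7717.440 → 7717.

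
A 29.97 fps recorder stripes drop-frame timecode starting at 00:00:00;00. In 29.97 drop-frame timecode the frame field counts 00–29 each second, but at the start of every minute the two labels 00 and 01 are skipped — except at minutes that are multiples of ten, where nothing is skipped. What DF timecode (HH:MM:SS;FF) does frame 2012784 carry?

18:39:20;00

Each 10-minute DF block holds 10 × 60 × 30 − 9 × 2 = 17982 frames. 2012784 ÷ 17982 → 111 full blocks, remainder 16782.
Within the partial block the first minute is 1800 frames and each further minute 1798, so 9 further minute boundaries passed. Total skipped labels = 18 × 111 + 2 × 9 = 2016.
Non-drop label index = 2012784 + 2016 = 2014800; at 30 labels/s that is 18:39:20:00, i.e. DF 18:39:20;00.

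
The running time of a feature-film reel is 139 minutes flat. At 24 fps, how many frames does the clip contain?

139 min = 8340 s.
Frames = 8340 × 24 = 200160.

200160 frames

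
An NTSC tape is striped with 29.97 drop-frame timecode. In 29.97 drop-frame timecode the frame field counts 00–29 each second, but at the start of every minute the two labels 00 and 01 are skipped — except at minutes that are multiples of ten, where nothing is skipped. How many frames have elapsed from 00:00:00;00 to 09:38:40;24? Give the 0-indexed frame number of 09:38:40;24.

1040582

As if non-drop at 30 labels/s: (9 × 3600 + 38 × 60 + 40) × 30 + 24 = 1041624.
Minute boundaries passed: 578; those not divisible by 10: 578 − 57 = 521; dropped labels = 2 × 521 = 1042.
Actual frame index = 1041624 − 1042 = 1040582.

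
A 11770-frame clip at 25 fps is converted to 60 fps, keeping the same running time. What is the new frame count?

Target frames = source frames × (target rate / source rate) = 11770 × (60)/(25) = 11770 × 12/5 = 28248.

28248 frames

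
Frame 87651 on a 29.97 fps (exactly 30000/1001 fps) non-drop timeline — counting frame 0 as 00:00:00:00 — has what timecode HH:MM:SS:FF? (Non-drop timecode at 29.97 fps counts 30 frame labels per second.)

00:48:41:21

87651 ÷ 30 = 2921 full seconds, remainder 21 frames.
2921 s = 0 h 48 min 41 s.
Timecode: 00:48:41:21.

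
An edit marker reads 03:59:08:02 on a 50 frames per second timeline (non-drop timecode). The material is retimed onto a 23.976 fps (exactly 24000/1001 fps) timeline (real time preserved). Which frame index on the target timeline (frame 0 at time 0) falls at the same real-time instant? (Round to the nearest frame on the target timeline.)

Source frame index: (3×3600 + 59×60 + 8) × 50 + 2 = 717402.
Real time: 717402 / (50) = 358701/25 s.
Target frame: (358701/25) × (24000/1001) = 49193280/143 ≈ 344008.951 → 344009.

frame 344009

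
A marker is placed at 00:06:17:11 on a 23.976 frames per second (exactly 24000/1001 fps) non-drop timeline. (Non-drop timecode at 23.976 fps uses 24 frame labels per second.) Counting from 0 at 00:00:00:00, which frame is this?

Total seconds to the label: (0 × 3600 + 6 × 60 + 17) = 377.
Frame index = 377 × 24 + 11 = 9059.

9059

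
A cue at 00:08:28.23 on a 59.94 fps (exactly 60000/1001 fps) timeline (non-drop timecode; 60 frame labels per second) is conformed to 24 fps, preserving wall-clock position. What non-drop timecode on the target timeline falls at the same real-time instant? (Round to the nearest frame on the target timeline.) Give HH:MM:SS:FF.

Source frame index: (0×3600 + 8×60 + 28) × 60 + 23 = 30503.
Real time: 30503 / (60000/1001) = 30533503/60000 s.
Target frame: (30533503/60000) × (24) = 30533503/2500 ≈ 12213.401 → 12213.
At 24 labels/s: frame 12213 → 00:08:28:21.

00:08:28:21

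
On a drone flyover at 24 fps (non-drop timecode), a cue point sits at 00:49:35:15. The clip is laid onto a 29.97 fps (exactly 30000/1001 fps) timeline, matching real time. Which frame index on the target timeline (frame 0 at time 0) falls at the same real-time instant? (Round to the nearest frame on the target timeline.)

Source frame index: (0×3600 + 49×60 + 35) × 24 + 15 = 71415.
Real time: 71415 / (24) = 23805/8 s.
Target frame: (23805/8) × (30000/1001) = 89268750/1001 ≈ 89179.570 → 89180.

frame 89180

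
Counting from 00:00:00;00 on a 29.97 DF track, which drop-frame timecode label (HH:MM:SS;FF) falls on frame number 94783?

Each 10-minute DF block holds 10 × 60 × 30 − 9 × 2 = 17982 frames. 94783 ÷ 17982 → 5 full blocks, remainder 4873.
Within the partial block the first minute is 1800 frames and each further minute 1798, so 2 further minute boundaries passed. Total skipped labels = 18 × 5 + 2 × 2 = 94.
Non-drop label index = 94783 + 94 = 94877; at 30 labels/s that is 00:52:42:17, i.e. DF 00:52:42;17.

00:52:42;17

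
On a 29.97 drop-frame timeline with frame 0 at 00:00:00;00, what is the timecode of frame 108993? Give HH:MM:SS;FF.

01:00:36;21

Ten DF minutes hold 17982 frames, so frame 108993 lies in block 6 (frames 107892–125873) with 1101 frames into that block.
The block's first minute is 1800 frames and the rest 1798 each; 1101 frames reaches minute 0, so 6 × 18 + 0 × 2 = 108 labels have been skipped so far.
Adding those back, label number 108993 + 108 = 109101 at 30 labels/s is 3636 s + 21 f = 1 h 0 min 36 s frame 21, i.e. 01:00:36;21.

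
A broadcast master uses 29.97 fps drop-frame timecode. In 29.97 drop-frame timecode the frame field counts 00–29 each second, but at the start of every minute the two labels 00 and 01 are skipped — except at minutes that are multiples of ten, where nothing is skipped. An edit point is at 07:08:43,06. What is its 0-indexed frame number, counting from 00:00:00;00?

770924

As if non-drop at 30 labels/s: (7 × 3600 + 8 × 60 + 43) × 30 + 6 = 771696.
Minute boundaries passed: 428; those not divisible by 10: 428 − 42 = 386; dropped labels = 2 × 386 = 772.
Actual frame index = 771696 − 772 = 770924.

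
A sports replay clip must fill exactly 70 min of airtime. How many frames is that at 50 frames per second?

70 min = 4200 s.
Frames = 4200 × 50 = 210000.

210000 frames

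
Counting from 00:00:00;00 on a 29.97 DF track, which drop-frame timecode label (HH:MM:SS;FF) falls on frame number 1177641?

10:54:53;29

Ten DF minutes hold 17982 frames, so frame 1177641 lies in block 65 (frames 1168830–1186811) with 8811 frames into that block.
The block's first minute is 1800 frames and the rest 1798 each; 8811 frames reaches minute 4, so 65 × 18 + 4 × 2 = 1178 labels have been skipped so far.
Adding those back, label number 1177641 + 1178 = 1178819 at 30 labels/s is 39293 s + 29 f = 10 h 54 min 53 s frame 29, i.e. 10:54:53;29.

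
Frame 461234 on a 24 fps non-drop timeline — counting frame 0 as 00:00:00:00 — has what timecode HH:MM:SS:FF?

05:20:18:02

461234 ÷ 24 = 19218 full seconds, remainder 2 frames.
19218 s = 5 h 20 min 18 s.
Timecode: 05:20:18:02.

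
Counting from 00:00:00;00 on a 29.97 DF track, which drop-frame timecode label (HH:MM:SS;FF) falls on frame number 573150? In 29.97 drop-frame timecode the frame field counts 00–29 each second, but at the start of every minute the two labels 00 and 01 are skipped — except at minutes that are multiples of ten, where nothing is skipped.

05:18:44;04

Each 10-minute DF block holds 10 × 60 × 30 − 9 × 2 = 17982 frames. 573150 ÷ 17982 → 31 full blocks, remainder 15708.
Within the partial block the first minute is 1800 frames and each further minute 1798, so 8 further minute boundaries passed. Total skipped labels = 18 × 31 + 2 × 8 = 574.
Non-drop label index = 573150 + 574 = 573724; at 30 labels/s that is 05:18:44:04, i.e. DF 05:18:44;04.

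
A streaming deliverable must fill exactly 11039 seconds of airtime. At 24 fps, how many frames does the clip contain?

Frames = 11039 × 24 = 264936.

264936 frames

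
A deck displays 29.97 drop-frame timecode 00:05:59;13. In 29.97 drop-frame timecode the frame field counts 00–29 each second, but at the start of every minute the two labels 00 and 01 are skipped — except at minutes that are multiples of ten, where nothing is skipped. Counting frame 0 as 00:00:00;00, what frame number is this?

10773

As if non-drop at 30 labels/s: (0 × 3600 + 5 × 60 + 59) × 30 + 13 = 10783.
Minute boundaries passed: 5; those not divisible by 10: 5 − 0 = 5; dropped labels = 2 × 5 = 10.
Actual frame index = 10783 − 10 = 10773.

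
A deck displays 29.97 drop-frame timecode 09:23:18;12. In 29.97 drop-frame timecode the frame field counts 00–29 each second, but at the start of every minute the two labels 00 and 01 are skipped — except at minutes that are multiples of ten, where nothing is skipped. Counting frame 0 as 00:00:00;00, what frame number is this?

Complete 10-minute blocks: 56, each 17982 frames → 1006992.
Remaining 3 whole minutes in the current block: 1800 + 2 × 1798 = 5396 frames.
Within the current minute: 18 × 30 + 12 − 2 = 550 (labels ;00/;01 skipped at this minute). Total = 1006992 + 5396 + 550 = 1012938.

1012938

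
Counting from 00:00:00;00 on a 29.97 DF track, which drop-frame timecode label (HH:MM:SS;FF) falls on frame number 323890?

Each 10-minute DF block holds 10 × 60 × 30 − 9 × 2 = 17982 frames. 323890 ÷ 17982 → 18 full blocks, remainder 214.
Within the partial block the first minute is 1800 frames and each further minute 1798, so 0 further minute boundaries passed. Total skipped labels = 18 × 18 + 2 × 0 = 324.
Non-drop label index = 323890 + 324 = 324214; at 30 labels/s that is 03:00:07:04, i.e. DF 03:00:07;04.

03:00:07;04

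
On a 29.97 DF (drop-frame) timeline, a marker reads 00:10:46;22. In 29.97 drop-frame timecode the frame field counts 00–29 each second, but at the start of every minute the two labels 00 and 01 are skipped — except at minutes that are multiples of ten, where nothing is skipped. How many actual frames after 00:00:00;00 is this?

19384

Complete 10-minute blocks: 1, each 17982 frames → 17982.
Remaining 0 whole minutes in the current block: 0 frames.
Within the current minute: 46 × 30 + 22 = 1402. Total = 17982 + 0 + 1402 = 19384.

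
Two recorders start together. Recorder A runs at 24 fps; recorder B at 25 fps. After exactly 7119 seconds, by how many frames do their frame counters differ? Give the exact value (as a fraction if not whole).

7119 frames

A emits 24 × 7119 = 170856 frames; B emits 25 × 7119 = 177975.
Difference = 7119 frames; B is ahead of A.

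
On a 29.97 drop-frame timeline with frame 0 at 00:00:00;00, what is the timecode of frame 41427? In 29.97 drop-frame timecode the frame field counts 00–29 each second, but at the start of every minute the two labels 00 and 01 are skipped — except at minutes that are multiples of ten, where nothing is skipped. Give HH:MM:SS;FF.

00:23:02;09

Ten DF minutes hold 17982 frames, so frame 41427 lies in block 2 (frames 35964–53945) with 5463 frames into that block.
The block's first minute is 1800 frames and the rest 1798 each; 5463 frames reaches minute 3, so 2 × 18 + 3 × 2 = 42 labels have been skipped so far.
Adding those back, label number 41427 + 42 = 41469 at 30 labels/s is 1382 s + 9 f = 0 h 23 min 2 s frame 9, i.e. 00:23:02;09.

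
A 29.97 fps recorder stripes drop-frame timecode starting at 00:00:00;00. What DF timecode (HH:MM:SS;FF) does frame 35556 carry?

Each 10-minute DF block holds 10 × 60 × 30 − 9 × 2 = 17982 frames. 35556 ÷ 17982 → 1 full block, remainder 17574.
Within the partial block the first minute is 1800 frames and each further minute 1798, so 9 further minute boundaries passed. Total skipped labels = 18 × 1 + 2 × 9 = 36.
Non-drop label index = 35556 + 36 = 35592; at 30 labels/s that is 00:19:46:12, i.e. DF 00:19:46;12.

00:19:46;12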